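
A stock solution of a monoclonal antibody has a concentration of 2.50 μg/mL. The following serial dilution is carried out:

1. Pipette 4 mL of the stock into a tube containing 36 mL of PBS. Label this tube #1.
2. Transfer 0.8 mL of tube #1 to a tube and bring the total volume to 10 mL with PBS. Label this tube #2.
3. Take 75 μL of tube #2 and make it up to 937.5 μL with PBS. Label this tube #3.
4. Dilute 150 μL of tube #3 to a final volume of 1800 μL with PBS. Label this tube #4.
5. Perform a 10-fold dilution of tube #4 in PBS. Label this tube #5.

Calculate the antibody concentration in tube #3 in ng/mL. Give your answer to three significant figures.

Step 1: 4 mL + 36 mL = 40 mL total → factor 40/4 = 10
Step 2: 0.8 mL brought to 10 mL → factor 10/0.8 = 12.5
Step 3: 75 μL brought to 937.5 μL → factor 937.5/75 = 12.5
Dilution factor through tube #3 = 10 × 12.5 × 12.5 = 1562.5
[tube #3] = 2.50 μg/mL / 1562.5 = 0.001600 μg/mL = 1.60 ng/mL

1.60 ng/mL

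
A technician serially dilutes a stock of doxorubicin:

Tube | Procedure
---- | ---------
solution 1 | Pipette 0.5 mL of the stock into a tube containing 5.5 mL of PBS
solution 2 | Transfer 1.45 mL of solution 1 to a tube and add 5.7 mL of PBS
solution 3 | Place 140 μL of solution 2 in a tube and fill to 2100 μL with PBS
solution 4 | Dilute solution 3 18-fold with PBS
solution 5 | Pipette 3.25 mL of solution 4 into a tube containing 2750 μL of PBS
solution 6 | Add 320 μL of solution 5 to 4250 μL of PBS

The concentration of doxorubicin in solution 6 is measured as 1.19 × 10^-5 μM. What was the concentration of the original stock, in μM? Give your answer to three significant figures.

Step 1: 0.5 mL + 5.5 mL = 6 mL total → factor 6/0.5 = 12
Step 2: 1.45 mL + 5.7 mL = 7.15 mL total → factor 7.15/1.45 = 4.931
Step 3: 140 μL brought to 2100 μL → factor 2100/140 = 15
Step 4: 18-fold → factor 18
Step 5: 3.25 mL + 2750 μL = 6 mL total → factor 6/3.25 = 1.8462
Step 6: 320 μL + 4250 μL = 4570 μL total → factor 4570/320 = 14.281
Overall dilution factor = 12 × 4.931 × 15 × 18 × 1.8462 × 14.281 = 4.2123 × 10^5
Stock = 1.19 × 10^-5 μM × 4.2123 × 10^5 = 5.01 μM

5.01 μM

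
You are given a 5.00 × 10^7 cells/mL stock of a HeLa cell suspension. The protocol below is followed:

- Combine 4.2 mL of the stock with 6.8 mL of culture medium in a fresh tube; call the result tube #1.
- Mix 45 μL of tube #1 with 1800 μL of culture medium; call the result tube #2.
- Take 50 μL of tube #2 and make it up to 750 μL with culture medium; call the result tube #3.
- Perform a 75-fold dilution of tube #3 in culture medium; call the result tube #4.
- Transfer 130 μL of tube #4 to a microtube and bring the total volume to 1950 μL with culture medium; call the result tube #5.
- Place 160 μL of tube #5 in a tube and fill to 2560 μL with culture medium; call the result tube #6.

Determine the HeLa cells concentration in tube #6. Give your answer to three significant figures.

Step 1: 4.2 mL + 6.8 mL = 11 mL total → factor 11/4.2 = 2.619
Step 2: 45 μL + 1800 μL = 1845 μL total → factor 1845/45 = 41
Step 3: 50 μL brought to 750 μL → factor 750/50 = 15
Step 4: 75-fold → factor 75
Step 5: 130 μL brought to 1950 μL → factor 1950/130 = 15
Step 6: 160 μL brought to 2560 μL → factor 2560/160 = 16
Overall dilution factor = 2.619 × 41 × 15 × 75 × 15 × 16 = 2.8993 × 10^7
Final = 5.00 × 10^7 cells/mL / 2.8993 × 10^7 = 1.72 cells/mL

1.72 cells/mL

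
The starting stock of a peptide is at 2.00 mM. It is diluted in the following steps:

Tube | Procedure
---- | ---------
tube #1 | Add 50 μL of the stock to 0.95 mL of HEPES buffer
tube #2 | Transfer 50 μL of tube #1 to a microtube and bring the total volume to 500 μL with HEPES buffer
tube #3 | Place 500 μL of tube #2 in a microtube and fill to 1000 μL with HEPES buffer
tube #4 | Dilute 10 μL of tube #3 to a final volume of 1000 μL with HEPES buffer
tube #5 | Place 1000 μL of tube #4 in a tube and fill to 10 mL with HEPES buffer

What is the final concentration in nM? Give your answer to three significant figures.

Step 1: 50 μL + 0.95 mL = 1000 μL total → factor 1000/50 = 20
Step 2: 50 μL brought to 500 μL → factor 500/50 = 10
Step 3: 500 μL brought to 1000 μL → factor 1000/500 = 2
Step 4: 10 μL brought to 1000 μL → factor 1000/10 = 100
Step 5: 1000 μL brought to 10 mL → factor 10000/1000 = 10
Overall dilution factor = 20 × 10 × 2 × 100 × 10 = 4 × 10^5
Final = 2.00 mM / 4 × 10^5 = 5.000 × 10^-6 mM = 5.00 nM

5.00 nM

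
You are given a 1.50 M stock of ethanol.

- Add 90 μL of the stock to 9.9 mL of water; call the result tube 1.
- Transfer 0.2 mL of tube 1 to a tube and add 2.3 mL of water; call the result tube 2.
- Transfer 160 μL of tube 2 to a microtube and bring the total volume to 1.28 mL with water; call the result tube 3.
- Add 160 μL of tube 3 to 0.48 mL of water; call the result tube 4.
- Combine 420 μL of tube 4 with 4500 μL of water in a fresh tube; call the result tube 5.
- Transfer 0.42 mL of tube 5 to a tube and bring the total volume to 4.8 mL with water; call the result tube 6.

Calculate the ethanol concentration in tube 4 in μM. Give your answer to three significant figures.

Step 1: 90 μL + 9.9 mL = 9990 μL total → factor 9990/90 = 111
Step 2: 0.2 mL + 2.3 mL = 2.5 mL total → factor 2.5/0.2 = 12.5
Step 3: 160 μL brought to 1.28 mL → factor 1280/160 = 8
Step 4: 160 μL + 0.48 mL = 640 μL total → factor 640/160 = 4
Dilution factor through tube 4 = 111 × 12.5 × 8 × 4 = 44400
[tube 4] = 1.50 M / 44400 = 3.378 × 10^-5 M = 33.8 μM

33.8 μM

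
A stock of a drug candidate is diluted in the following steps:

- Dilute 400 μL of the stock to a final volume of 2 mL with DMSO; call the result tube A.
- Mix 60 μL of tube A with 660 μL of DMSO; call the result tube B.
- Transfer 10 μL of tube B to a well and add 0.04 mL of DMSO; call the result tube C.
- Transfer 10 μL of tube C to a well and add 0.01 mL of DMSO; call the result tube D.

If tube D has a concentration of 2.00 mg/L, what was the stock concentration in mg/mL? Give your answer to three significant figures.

1.20 mg/mL

Step 1: 400 μL brought to 2 mL → factor 2000/400 = 5
Step 2: 60 μL + 660 μL = 720 μL total → factor 720/60 = 12
Step 3: 10 μL + 0.04 mL = 50 μL total → factor 50/10 = 5
Step 4: 10 μL + 0.01 mL = 20 μL total → factor 20/10 = 2
Overall dilution factor = 5 × 12 × 5 × 2 = 600
Stock = 2.00 mg/L × 600 = 1200 mg/L = 1.20 mg/mL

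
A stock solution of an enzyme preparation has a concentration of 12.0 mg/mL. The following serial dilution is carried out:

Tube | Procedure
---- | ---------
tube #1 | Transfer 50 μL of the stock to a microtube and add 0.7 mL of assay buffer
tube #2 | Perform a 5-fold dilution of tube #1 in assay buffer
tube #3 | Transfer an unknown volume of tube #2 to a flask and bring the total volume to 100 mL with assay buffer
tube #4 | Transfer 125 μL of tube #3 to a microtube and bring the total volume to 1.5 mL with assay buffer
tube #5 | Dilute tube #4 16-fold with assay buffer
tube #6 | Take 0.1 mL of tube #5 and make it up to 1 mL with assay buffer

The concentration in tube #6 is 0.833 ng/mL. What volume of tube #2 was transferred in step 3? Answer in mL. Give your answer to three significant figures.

Step 1: 50 μL + 0.7 mL = 750 μL total → factor 750/50 = 15
Step 2: 5-fold → factor 5
Step 3: v brought to 100 mL → factor = 100 mL/v
Step 4: 125 μL brought to 1.5 mL → factor 1500/125 = 12
Step 5: 16-fold → factor 16
Step 6: 0.1 mL brought to 1 mL → factor 1/0.1 = 10
Product of known-step factors = 1.44 × 10^5
Overall factor = 12.0 mg/mL / (0.833 ng/mL) = 1.4406 × 10^7
Step-3 factor = 1.4406 × 10^7 / 1.44 × 10^5 = 100.04
v = 100 mL / 100.04 = 1.00 mL

1.00 mL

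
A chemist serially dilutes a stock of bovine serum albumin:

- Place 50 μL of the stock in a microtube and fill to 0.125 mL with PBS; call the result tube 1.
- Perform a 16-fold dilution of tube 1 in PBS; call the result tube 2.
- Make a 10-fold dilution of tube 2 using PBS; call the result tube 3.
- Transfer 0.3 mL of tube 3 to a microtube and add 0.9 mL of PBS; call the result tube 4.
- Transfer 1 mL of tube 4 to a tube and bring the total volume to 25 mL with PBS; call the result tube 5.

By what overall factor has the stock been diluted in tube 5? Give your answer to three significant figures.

Step 1: 50 μL brought to 0.125 mL → factor 125/50 = 2.5
Step 2: 16-fold → factor 16
Step 3: 10-fold → factor 10
Step 4: 0.3 mL + 0.9 mL = 1.2 mL total → factor 1.2/0.3 = 4
Step 5: 1 mL brought to 25 mL → factor 25/1 = 25
Overall dilution factor = 2.5 × 16 × 10 × 4 × 25 = 40000

4.00 × 10^4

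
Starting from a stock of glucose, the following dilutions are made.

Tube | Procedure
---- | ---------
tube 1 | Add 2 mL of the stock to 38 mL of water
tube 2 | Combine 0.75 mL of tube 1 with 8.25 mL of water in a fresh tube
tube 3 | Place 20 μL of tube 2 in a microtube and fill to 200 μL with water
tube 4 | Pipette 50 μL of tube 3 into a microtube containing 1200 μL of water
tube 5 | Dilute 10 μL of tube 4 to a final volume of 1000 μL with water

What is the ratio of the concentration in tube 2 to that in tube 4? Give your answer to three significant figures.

250

Step 1: 2 mL + 38 mL = 40 mL total → factor 40/2 = 20
Step 2: 0.75 mL + 8.25 mL = 9 mL total → factor 9/0.75 = 12
Step 3: 20 μL brought to 200 μL → factor 200/20 = 10
Step 4: 50 μL + 1200 μL = 1250 μL total → factor 1250/50 = 25
Dilution factor to tube 2 = 240; to tube 4 = 60000
[tube 2]/[tube 4] = (factor to tube 4)/(factor to tube 2) = 60000/240 = 250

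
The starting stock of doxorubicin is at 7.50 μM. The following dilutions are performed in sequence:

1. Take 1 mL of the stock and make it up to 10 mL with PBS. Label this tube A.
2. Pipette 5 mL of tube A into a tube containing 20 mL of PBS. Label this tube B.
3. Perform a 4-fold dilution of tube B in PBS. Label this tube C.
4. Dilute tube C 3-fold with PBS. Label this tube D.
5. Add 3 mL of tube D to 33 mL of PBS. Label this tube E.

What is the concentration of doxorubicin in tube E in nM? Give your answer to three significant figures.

Step 1: 1 mL brought to 10 mL → factor 10/1 = 10
Step 2: 5 mL + 20 mL = 25 mL total → factor 25/5 = 5
Step 3: 4-fold → factor 4
Step 4: 3-fold → factor 3
Step 5: 3 mL + 33 mL = 36 mL total → factor 36/3 = 12
Overall dilution factor = 10 × 5 × 4 × 3 × 12 = 7200
Final = 7.50 μM / 7200 = 0.001042 μM = 1.04 nM

1.04 nM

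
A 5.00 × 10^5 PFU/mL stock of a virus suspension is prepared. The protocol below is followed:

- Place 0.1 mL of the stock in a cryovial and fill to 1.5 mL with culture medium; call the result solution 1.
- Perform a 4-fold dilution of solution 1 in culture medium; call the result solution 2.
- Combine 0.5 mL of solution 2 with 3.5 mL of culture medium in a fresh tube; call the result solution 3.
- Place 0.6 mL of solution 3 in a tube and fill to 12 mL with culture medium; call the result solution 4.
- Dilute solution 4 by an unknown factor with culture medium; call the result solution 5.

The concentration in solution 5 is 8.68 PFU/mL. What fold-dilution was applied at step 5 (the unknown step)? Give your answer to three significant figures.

Step 1: 0.1 mL brought to 1.5 mL → factor 1.5/0.1 = 15
Step 2: 4-fold → factor 4
Step 3: 0.5 mL + 3.5 mL = 4 mL total → factor 4/0.5 = 8
Step 4: 0.6 mL brought to 12 mL → factor 12/0.6 = 20
Step 5: unknown factor x
Product of known-step factors = 9600
Overall factor = 5.00 × 10^5 PFU/mL / (8.68 PFU/mL) = 57604
x = 57604 / 9600 = 6.00

6.00-fold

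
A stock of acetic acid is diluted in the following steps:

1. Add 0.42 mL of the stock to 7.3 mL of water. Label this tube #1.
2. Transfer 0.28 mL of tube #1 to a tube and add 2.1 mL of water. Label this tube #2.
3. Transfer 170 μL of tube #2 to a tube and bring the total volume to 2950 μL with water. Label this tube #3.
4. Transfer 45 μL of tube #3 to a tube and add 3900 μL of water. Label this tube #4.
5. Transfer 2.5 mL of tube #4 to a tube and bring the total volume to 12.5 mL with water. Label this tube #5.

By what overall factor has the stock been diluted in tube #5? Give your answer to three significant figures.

Step 1: 0.42 mL + 7.3 mL = 7.72 mL total → factor 7.72/0.42 = 18.381
Step 2: 0.28 mL + 2.1 mL = 2.38 mL total → factor 2.38/0.28 = 8.5
Step 3: 170 μL brought to 2950 μL → factor 2950/170 = 17.353
Step 4: 45 μL + 3900 μL = 3945 μL total → factor 3945/45 = 87.667
Step 5: 2.5 mL brought to 12.5 mL → factor 12.5/2.5 = 5
Overall dilution factor = 18.381 × 8.5 × 17.353 × 87.667 × 5 = 1.1884 × 10^6

1.19 × 10^6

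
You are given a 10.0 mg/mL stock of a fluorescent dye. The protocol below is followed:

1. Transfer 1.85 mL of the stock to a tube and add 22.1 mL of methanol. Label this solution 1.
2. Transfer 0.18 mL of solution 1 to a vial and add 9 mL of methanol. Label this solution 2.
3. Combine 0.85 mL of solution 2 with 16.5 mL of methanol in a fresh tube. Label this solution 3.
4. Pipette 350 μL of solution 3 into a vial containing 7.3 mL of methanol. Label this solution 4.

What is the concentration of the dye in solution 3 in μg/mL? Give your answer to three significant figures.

0.742 μg/mL

Step 1: 1.85 mL + 22.1 mL = 23.95 mL total → factor 23.95/1.85 = 12.946
Step 2: 0.18 mL + 9 mL = 9.18 mL total → factor 9.18/0.18 = 51
Step 3: 0.85 mL + 16.5 mL = 17.35 mL total → factor 17.35/0.85 = 20.412
Dilution factor through solution 3 = 12.946 × 51 × 20.412 = 13477
[solution 3] = 10.0 mg/mL / 13477 = 0.0007420 mg/mL = 0.742 μg/mL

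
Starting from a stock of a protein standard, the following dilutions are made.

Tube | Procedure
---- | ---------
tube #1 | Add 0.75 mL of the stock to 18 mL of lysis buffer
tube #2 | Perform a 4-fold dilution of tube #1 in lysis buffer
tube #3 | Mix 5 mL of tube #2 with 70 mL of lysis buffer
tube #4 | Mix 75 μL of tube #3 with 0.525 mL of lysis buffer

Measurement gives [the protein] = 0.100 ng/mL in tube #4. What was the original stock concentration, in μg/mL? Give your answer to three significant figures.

Step 1: 0.75 mL + 18 mL = 18.75 mL total → factor 18.75/0.75 = 25
Step 2: 4-fold → factor 4
Step 3: 5 mL + 70 mL = 75 mL total → factor 75/5 = 15
Step 4: 75 μL + 0.525 mL = 600 μL total → factor 600/75 = 8
Overall dilution factor = 25 × 4 × 15 × 8 = 12000
Stock = 0.100 ng/mL × 12000 = 1200 ng/mL = 1.20 μg/mL

1.20 μg/mL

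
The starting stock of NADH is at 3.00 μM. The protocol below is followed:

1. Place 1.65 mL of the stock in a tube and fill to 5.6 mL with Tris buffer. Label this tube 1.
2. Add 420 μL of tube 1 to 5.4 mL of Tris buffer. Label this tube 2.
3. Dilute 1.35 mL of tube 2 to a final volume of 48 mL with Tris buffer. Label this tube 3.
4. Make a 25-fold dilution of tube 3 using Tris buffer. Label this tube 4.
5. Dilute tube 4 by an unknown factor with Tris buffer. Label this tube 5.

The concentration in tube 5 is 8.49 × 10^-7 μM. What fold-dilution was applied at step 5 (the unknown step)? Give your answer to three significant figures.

84.5-fold

Step 1: 1.65 mL brought to 5.6 mL → factor 5.6/1.65 = 3.3939
Step 2: 420 μL + 5.4 mL = 5820 μL total → factor 5820/420 = 13.857
Step 3: 1.35 mL brought to 48 mL → factor 48/1.35 = 35.556
Step 4: 25-fold → factor 25
Step 5: unknown factor x
Product of known-step factors = 41805
Overall factor = 3.00 μM / (8.49 × 10^-7 μM) = 3.5336 × 10^6
x = 3.5336 × 10^6 / 41805 = 84.5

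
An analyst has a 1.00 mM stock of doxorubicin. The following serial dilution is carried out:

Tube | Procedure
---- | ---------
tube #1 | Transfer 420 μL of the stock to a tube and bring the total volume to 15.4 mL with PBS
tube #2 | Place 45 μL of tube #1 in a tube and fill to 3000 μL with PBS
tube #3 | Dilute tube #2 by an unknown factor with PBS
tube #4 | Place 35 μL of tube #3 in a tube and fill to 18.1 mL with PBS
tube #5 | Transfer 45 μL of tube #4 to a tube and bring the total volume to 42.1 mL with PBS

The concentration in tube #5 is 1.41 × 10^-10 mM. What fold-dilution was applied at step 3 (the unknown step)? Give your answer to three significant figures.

Step 1: 420 μL brought to 15.4 mL → factor 15400/420 = 36.667
Step 2: 45 μL brought to 3000 μL → factor 3000/45 = 66.667
Step 3: unknown factor x
Step 4: 35 μL brought to 18.1 mL → factor 18100/35 = 517.14
Step 5: 45 μL brought to 42.1 mL → factor 42100/45 = 935.56
Product of known-step factors = 1.1827 × 10^9
Overall factor = 1.00 mM / (1.41 × 10^-10 mM) = 7.0922 × 10^9
x = 7.0922 × 10^9 / 1.1827 × 10^9 = 6.00

6.00-fold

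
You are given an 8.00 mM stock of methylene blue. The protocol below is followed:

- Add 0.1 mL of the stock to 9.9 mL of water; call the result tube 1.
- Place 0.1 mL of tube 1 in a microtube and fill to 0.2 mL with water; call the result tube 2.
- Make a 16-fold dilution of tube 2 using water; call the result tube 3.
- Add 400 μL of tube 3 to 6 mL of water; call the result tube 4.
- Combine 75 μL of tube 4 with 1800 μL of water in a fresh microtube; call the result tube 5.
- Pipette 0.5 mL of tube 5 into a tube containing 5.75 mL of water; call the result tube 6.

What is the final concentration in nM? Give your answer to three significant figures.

0.500 nM

Step 1: 0.1 mL + 9.9 mL = 10 mL total → factor 10/0.1 = 100
Step 2: 0.1 mL brought to 0.2 mL → factor 0.2/0.1 = 2
Step 3: 16-fold → factor 16
Step 4: 400 μL + 6 mL = 6400 μL total → factor 6400/400 = 16
Step 5: 75 μL + 1800 μL = 1875 μL total → factor 1875/75 = 25
Step 6: 0.5 mL + 5.75 mL = 6.25 mL total → factor 6.25/0.5 = 12.5
Overall dilution factor = 100 × 2 × 16 × 16 × 25 × 12.5 = 1.6 × 10^7
Final = 8.00 mM / 1.6 × 10^7 = 5.000 × 10^-7 mM = 0.500 nM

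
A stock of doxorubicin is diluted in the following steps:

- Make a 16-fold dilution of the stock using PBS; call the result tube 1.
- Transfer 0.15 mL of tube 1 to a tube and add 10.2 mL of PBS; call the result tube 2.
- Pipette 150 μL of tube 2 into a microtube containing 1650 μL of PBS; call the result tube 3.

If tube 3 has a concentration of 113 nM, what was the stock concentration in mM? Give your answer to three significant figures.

1.50 mM

Step 1: 16-fold → factor 16
Step 2: 0.15 mL + 10.2 mL = 10.35 mL total → factor 10.35/0.15 = 69
Step 3: 150 μL + 1650 μL = 1800 μL total → factor 1800/150 = 12
Overall dilution factor = 16 × 69 × 12 = 13248
Stock = 113 nM × 13248 = 1.497 × 10^6 nM = 1.50 mM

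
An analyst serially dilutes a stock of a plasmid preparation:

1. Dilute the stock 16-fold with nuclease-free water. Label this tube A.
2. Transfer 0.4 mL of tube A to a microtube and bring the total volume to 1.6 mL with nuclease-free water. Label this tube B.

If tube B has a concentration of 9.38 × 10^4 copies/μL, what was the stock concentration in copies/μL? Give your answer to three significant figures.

Step 1: 16-fold → factor 16
Step 2: 0.4 mL brought to 1.6 mL → factor 1.6/0.4 = 4
Overall dilution factor = 16 × 4 = 64
Stock = 9.38 × 10^4 copies/μL × 64 = 6.00 × 10^6 copies/μL

6.00 × 10^6 copies/μL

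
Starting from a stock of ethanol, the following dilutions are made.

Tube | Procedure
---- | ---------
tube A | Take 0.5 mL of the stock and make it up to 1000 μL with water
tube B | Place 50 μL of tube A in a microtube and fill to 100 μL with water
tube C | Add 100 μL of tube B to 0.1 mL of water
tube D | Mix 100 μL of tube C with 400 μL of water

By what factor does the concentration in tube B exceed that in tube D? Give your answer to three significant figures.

10.0

Step 1: 0.5 mL brought to 1000 μL → factor 1/0.5 = 2
Step 2: 50 μL brought to 100 μL → factor 100/50 = 2
Step 3: 100 μL + 0.1 mL = 200 μL total → factor 200/100 = 2
Step 4: 100 μL + 400 μL = 500 μL total → factor 500/100 = 5
Dilution factor to tube B = 4; to tube D = 40
[tube B]/[tube D] = (factor to tube D)/(factor to tube B) = 40/4 = 10.0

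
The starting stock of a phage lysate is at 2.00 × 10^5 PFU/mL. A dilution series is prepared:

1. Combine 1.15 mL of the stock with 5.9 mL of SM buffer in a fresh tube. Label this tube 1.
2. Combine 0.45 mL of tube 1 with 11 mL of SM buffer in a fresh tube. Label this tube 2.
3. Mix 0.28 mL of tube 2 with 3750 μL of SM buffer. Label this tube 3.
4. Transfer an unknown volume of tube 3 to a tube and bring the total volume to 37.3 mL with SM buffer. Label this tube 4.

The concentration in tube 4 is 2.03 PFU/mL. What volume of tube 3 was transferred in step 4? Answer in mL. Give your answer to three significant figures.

Step 1: 1.15 mL + 5.9 mL = 7.05 mL total → factor 7.05/1.15 = 6.1304
Step 2: 0.45 mL + 11 mL = 11.45 mL total → factor 11.45/0.45 = 25.444
Step 3: 0.28 mL + 3750 μL = 4.03 mL total → factor 4.03/0.28 = 14.393
Step 4: v brought to 37.3 mL → factor = 37.3 mL/v
Product of known-step factors = 2245.1
Overall factor = 2.00 × 10^5 PFU/mL / (2.03 PFU/mL) = 98522
Step-4 factor = 98522 / 2245.1 = 43.884
v = 37.3 mL / 43.884 = 0.850 mL

0.850 mL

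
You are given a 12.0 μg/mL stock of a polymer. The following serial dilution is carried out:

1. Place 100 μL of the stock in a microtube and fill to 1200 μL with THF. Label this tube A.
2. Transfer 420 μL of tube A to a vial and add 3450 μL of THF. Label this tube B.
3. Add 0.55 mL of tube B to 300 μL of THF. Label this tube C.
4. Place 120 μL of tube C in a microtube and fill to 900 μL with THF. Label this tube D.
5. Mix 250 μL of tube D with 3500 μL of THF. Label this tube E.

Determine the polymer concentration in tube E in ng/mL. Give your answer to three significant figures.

0.624 ng/mL

Step 1: 100 μL brought to 1200 μL → factor 1200/100 = 12
Step 2: 420 μL + 3450 μL = 3870 μL total → factor 3870/420 = 9.2143
Step 3: 0.55 mL + 300 μL = 0.85 mL total → factor 0.85/0.55 = 1.5455
Step 4: 120 μL brought to 900 μL → factor 900/120 = 7.5
Step 5: 250 μL + 3500 μL = 3750 μL total → factor 3750/250 = 15
Overall dilution factor = 12 × 9.2143 × 1.5455 × 7.5 × 15 = 19224
Final = 12.0 μg/mL / 19224 = 0.0006242 μg/mL = 0.624 ng/mL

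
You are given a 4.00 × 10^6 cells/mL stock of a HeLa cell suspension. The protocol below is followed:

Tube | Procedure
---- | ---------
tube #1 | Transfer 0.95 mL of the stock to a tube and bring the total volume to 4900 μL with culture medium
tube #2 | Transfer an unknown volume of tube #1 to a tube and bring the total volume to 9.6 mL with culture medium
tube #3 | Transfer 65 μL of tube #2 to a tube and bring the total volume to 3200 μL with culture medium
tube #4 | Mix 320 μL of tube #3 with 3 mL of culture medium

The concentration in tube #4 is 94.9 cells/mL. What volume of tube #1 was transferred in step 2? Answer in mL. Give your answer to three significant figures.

0.600 mL

Step 1: 0.95 mL brought to 4900 μL → factor 4.9/0.95 = 5.1579
Step 2: v brought to 9.6 mL → factor = 9.6 mL/v
Step 3: 65 μL brought to 3200 μL → factor 3200/65 = 49.231
Step 4: 320 μL + 3 mL = 3320 μL total → factor 3320/320 = 10.375
Product of known-step factors = 2634.5
Overall factor = 4.00 × 10^6 cells/mL / (94.9 cells/mL) = 42150
Step-2 factor = 42150 / 2634.5 = 15.999
v = 9.6 mL / 15.999 = 0.600 mL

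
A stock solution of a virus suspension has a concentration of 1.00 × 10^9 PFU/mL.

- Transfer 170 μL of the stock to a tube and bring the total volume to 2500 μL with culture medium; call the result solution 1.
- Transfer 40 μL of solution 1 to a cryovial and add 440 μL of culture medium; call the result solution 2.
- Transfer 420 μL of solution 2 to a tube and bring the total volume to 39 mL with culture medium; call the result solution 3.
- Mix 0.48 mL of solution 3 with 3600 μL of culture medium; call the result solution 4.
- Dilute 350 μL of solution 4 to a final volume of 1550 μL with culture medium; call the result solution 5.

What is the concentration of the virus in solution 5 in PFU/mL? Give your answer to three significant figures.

Step 1: 170 μL brought to 2500 μL → factor 2500/170 = 14.706
Step 2: 40 μL + 440 μL = 480 μL total → factor 480/40 = 12
Step 3: 420 μL brought to 39 mL → factor 39000/420 = 92.857
Step 4: 0.48 mL + 3600 μL = 4.08 mL total → factor 4.08/0.48 = 8.5
Step 5: 350 μL brought to 1550 μL → factor 1550/350 = 4.4286
Overall dilution factor = 14.706 × 12 × 92.857 × 8.5 × 4.4286 = 6.1684 × 10^5
Final = 1.00 × 10^9 PFU/mL / 6.1684 × 10^5 = 1.62 × 10^3 PFU/mL

1.62 × 10^3 PFU/mL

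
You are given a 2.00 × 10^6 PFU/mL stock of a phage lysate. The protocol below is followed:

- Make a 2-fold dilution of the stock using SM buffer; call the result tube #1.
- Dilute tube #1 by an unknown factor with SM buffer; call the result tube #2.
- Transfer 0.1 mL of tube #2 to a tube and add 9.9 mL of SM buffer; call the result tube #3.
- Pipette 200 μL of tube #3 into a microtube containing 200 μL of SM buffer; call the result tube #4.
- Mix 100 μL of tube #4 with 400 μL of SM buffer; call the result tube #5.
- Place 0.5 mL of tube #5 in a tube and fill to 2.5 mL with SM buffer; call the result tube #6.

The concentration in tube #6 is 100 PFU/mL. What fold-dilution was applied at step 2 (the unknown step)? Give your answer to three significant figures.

Step 1: 2-fold → factor 2
Step 2: unknown factor x
Step 3: 0.1 mL + 9.9 mL = 10 mL total → factor 10/0.1 = 100
Step 4: 200 μL + 200 μL = 400 μL total → factor 400/200 = 2
Step 5: 100 μL + 400 μL = 500 μL total → factor 500/100 = 5
Step 6: 0.5 mL brought to 2.5 mL → factor 2.5/0.5 = 5
Product of known-step factors = 10000
Overall factor = 2.00 × 10^6 PFU/mL / (100 PFU/mL) = 20000
x = 20000 / 10000 = 2.00

2.00-fold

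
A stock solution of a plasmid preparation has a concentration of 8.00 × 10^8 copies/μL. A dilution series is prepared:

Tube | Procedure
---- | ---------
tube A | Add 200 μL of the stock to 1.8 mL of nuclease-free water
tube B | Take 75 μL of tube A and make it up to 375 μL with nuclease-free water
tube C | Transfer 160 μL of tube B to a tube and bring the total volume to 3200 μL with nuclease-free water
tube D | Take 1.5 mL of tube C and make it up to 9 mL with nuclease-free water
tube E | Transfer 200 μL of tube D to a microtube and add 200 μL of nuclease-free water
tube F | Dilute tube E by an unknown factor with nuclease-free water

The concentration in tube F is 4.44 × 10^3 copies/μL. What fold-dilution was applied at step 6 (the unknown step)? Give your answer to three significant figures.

15.0-fold

Step 1: 200 μL + 1.8 mL = 2000 μL total → factor 2000/200 = 10
Step 2: 75 μL brought to 375 μL → factor 375/75 = 5
Step 3: 160 μL brought to 3200 μL → factor 3200/160 = 20
Step 4: 1.5 mL brought to 9 mL → factor 9/1.5 = 6
Step 5: 200 μL + 200 μL = 400 μL total → factor 400/200 = 2
Step 6: unknown factor x
Product of known-step factors = 12000
Overall factor = 8.00 × 10^8 copies/μL / (4.44 × 10^3 copies/μL) = 1.8018 × 10^5
x = 1.8018 × 10^5 / 12000 = 15.0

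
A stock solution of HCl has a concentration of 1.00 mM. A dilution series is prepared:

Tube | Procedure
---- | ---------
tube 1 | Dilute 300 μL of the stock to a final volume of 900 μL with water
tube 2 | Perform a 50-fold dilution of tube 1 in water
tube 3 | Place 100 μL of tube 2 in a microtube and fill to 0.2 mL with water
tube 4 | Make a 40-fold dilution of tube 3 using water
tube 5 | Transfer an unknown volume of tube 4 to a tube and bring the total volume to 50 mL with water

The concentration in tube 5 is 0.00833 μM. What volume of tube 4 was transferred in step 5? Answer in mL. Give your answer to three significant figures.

5.00 mL

Step 1: 300 μL brought to 900 μL → factor 900/300 = 3
Step 2: 50-fold → factor 50
Step 3: 100 μL brought to 0.2 mL → factor 200/100 = 2
Step 4: 40-fold → factor 40
Step 5: v brought to 50 mL → factor = 50 mL/v
Product of known-step factors = 12000
Overall factor = 1.00 mM / (0.00833 μM) = 1.2005 × 10^5
Step-5 factor = 1.2005 × 10^5 / 12000 = 10.004
v = 50 mL / 10.004 = 5.00 mL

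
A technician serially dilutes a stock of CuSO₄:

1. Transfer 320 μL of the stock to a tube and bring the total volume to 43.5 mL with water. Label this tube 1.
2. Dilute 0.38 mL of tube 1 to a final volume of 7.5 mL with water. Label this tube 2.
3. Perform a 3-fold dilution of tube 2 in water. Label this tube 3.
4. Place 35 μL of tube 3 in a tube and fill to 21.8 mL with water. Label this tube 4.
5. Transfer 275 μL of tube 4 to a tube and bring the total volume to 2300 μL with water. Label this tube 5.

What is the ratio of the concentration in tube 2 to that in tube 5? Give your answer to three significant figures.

1.56 × 10^4

Step 1: 320 μL brought to 43.5 mL → factor 43500/320 = 135.94
Step 2: 0.38 mL brought to 7.5 mL → factor 7.5/0.38 = 19.737
Step 3: 3-fold → factor 3
Step 4: 35 μL brought to 21.8 mL → factor 21800/35 = 622.86
Step 5: 275 μL brought to 2300 μL → factor 2300/275 = 8.3636
Dilution factor to tube 2 = 2683; to tube 5 = 4.193 × 10^7
[tube 2]/[tube 5] = (factor to tube 5)/(factor to tube 2) = 4.193 × 10^7/2683 = 1.56 × 10^4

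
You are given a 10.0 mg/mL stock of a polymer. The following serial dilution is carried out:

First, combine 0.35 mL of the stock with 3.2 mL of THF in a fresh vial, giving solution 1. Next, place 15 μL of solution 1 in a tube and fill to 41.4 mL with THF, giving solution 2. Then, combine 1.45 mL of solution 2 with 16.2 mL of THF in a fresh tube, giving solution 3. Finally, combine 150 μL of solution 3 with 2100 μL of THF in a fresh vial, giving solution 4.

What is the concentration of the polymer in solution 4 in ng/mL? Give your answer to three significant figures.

1.96 ng/mL

Step 1: 0.35 mL + 3.2 mL = 3.55 mL total → factor 3.55/0.35 = 10.143
Step 2: 15 μL brought to 41.4 mL → factor 41400/15 = 2760
Step 3: 1.45 mL + 16.2 mL = 17.65 mL total → factor 17.65/1.45 = 12.172
Step 4: 150 μL + 2100 μL = 2250 μL total → factor 2250/150 = 15
Overall dilution factor = 10.143 × 2760 × 12.172 × 15 = 5.1114 × 10^6
Final = 10.0 mg/mL / 5.1114 × 10^6 = 1.956 × 10^-6 mg/mL = 1.96 ng/mL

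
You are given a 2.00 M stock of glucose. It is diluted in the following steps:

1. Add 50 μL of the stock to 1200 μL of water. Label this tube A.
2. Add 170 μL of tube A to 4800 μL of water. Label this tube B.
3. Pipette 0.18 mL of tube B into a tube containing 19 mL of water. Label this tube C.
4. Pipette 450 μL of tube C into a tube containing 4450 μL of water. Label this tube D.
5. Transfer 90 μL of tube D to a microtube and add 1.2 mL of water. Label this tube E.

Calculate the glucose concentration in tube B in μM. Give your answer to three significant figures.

2.74 × 10^3 μM

Step 1: 50 μL + 1200 μL = 1250 μL total → factor 1250/50 = 25
Step 2: 170 μL + 4800 μL = 4970 μL total → factor 4970/170 = 29.235
Dilution factor through tube B = 25 × 29.235 = 730.88
[tube B] = 2.00 M / 730.88 = 0.002736 M = 2.74 × 10^3 μM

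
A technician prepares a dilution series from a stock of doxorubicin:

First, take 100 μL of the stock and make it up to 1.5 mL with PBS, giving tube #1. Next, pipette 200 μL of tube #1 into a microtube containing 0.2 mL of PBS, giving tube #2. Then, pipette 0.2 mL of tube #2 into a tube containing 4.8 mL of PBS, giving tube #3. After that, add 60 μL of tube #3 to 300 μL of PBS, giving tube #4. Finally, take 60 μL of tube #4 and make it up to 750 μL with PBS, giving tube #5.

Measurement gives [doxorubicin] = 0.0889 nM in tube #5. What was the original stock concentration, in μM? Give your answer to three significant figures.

5.00 μM

Step 1: 100 μL brought to 1.5 mL → factor 1500/100 = 15
Step 2: 200 μL + 0.2 mL = 400 μL total → factor 400/200 = 2
Step 3: 0.2 mL + 4.8 mL = 5 mL total → factor 5/0.2 = 25
Step 4: 60 μL + 300 μL = 360 μL total → factor 360/60 = 6
Step 5: 60 μL brought to 750 μL → factor 750/60 = 12.5
Overall dilution factor = 15 × 2 × 25 × 6 × 12.5 = 56250
Stock = 0.0889 nM × 56250 = 5001 nM = 5.00 μM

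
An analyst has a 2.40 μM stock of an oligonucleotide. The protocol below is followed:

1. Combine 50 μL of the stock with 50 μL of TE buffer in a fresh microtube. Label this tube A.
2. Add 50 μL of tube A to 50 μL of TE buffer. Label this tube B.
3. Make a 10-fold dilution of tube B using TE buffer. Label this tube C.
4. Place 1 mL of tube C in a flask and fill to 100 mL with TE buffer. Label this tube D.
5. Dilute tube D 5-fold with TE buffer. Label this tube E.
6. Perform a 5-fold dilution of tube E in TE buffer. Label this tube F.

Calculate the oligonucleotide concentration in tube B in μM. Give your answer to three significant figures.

Step 1: 50 μL + 50 μL = 100 μL total → factor 100/50 = 2
Step 2: 50 μL + 50 μL = 100 μL total → factor 100/50 = 2
Dilution factor through tube B = 2 × 2 = 4
[tube B] = 2.40 μM / 4 = 0.600 μM

0.600 μM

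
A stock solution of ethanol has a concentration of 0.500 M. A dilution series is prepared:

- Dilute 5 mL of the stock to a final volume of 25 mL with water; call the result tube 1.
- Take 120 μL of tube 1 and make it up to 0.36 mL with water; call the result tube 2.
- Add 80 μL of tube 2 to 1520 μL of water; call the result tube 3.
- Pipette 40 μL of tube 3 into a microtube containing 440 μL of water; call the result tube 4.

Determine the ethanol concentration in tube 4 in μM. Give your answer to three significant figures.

139 μM

Step 1: 5 mL brought to 25 mL → factor 25/5 = 5
Step 2: 120 μL brought to 0.36 mL → factor 360/120 = 3
Step 3: 80 μL + 1520 μL = 1600 μL total → factor 1600/80 = 20
Step 4: 40 μL + 440 μL = 480 μL total → factor 480/40 = 12
Overall dilution factor = 5 × 3 × 20 × 12 = 3600
Final = 0.500 M / 3600 = 0.0001389 M = 139 μM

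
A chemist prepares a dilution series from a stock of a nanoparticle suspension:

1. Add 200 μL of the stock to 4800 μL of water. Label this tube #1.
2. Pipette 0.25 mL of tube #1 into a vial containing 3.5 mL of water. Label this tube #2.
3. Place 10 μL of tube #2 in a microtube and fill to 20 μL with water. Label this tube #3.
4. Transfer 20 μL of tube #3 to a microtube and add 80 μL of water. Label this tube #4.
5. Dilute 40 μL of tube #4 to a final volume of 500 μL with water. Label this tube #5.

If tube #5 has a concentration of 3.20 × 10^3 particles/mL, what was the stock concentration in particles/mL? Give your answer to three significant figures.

1.50 × 10^8 particles/mL

Step 1: 200 μL + 4800 μL = 5000 μL total → factor 5000/200 = 25
Step 2: 0.25 mL + 3.5 mL = 3.75 mL total → factor 3.75/0.25 = 15
Step 3: 10 μL brought to 20 μL → factor 20/10 = 2
Step 4: 20 μL + 80 μL = 100 μL total → factor 100/20 = 5
Step 5: 40 μL brought to 500 μL → factor 500/40 = 12.5
Overall dilution factor = 25 × 15 × 2 × 5 × 12.5 = 46875
Stock = 3.20 × 10^3 particles/mL × 46875 = 1.50 × 10^8 particles/mL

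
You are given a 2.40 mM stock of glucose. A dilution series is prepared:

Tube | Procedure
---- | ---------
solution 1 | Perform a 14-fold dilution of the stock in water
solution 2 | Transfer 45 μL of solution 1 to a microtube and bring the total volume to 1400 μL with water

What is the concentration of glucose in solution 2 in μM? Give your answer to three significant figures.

Step 1: 14-fold → factor 14
Step 2: 45 μL brought to 1400 μL → factor 1400/45 = 31.111
Overall dilution factor = 14 × 31.111 = 435.56
Final = 2.40 mM / 435.56 = 0.005510 mM = 5.51 μM

5.51 μM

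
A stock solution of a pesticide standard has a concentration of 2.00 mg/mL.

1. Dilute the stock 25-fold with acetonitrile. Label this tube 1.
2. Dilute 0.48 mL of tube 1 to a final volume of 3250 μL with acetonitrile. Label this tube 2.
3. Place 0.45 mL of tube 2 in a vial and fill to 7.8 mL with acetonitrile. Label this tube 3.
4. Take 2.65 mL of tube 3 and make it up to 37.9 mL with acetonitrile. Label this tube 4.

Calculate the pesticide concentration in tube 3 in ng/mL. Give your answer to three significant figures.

Step 1: 25-fold → factor 25
Step 2: 0.48 mL brought to 3250 μL → factor 3.25/0.48 = 6.7708
Step 3: 0.45 mL brought to 7.8 mL → factor 7.8/0.45 = 17.333
Dilution factor through tube 3 = 25 × 6.7708 × 17.333 = 2934
[tube 3] = 2.00 mg/mL / 2934 = 0.0006817 mg/mL = 682 ng/mL

682 ng/mL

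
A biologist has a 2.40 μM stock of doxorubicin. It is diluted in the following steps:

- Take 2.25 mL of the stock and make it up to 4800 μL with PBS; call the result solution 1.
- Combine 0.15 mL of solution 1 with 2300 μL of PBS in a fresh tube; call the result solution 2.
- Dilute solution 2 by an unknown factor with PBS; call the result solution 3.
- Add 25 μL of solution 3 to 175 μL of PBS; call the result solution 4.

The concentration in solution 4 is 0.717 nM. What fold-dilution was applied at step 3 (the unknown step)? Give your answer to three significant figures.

12.0-fold

Step 1: 2.25 mL brought to 4800 μL → factor 4.8/2.25 = 2.1333
Step 2: 0.15 mL + 2300 μL = 2.45 mL total → factor 2.45/0.15 = 16.333
Step 3: unknown factor x
Step 4: 25 μL + 175 μL = 200 μL total → factor 200/25 = 8
Product of known-step factors = 278.76
Overall factor = 2.40 μM / (0.717 nM) = 3347.3
x = 3347.3 / 278.76 = 12.0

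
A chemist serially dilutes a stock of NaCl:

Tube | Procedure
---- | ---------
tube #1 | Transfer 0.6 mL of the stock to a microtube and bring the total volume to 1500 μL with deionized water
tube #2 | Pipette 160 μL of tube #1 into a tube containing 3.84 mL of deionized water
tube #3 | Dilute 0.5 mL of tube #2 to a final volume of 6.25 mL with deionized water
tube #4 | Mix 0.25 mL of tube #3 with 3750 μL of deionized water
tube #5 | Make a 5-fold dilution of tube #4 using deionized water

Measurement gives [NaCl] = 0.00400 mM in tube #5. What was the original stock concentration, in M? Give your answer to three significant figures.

0.250 M

Step 1: 0.6 mL brought to 1500 μL → factor 1.5/0.6 = 2.5
Step 2: 160 μL + 3.84 mL = 4000 μL total → factor 4000/160 = 25
Step 3: 0.5 mL brought to 6.25 mL → factor 6.25/0.5 = 12.5
Step 4: 0.25 mL + 3750 μL = 4 mL total → factor 4/0.25 = 16
Step 5: 5-fold → factor 5
Overall dilution factor = 2.5 × 25 × 12.5 × 16 × 5 = 62500
Stock = 0.00400 mM × 62500 = 250.0 mM = 0.250 M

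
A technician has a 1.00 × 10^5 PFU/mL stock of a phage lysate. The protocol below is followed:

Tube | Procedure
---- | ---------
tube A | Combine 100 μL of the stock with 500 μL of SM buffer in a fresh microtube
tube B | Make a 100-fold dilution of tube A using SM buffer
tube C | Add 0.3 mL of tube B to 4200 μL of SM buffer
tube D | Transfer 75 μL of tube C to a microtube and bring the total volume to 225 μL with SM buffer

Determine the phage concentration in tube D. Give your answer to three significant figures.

Step 1: 100 μL + 500 μL = 600 μL total → factor 600/100 = 6
Step 2: 100-fold → factor 100
Step 3: 0.3 mL + 4200 μL = 4.5 mL total → factor 4.5/0.3 = 15
Step 4: 75 μL brought to 225 μL → factor 225/75 = 3
Overall dilution factor = 6 × 100 × 15 × 3 = 27000
Final = 1.00 × 10^5 PFU/mL / 27000 = 3.70 PFU/mL

3.70 PFU/mL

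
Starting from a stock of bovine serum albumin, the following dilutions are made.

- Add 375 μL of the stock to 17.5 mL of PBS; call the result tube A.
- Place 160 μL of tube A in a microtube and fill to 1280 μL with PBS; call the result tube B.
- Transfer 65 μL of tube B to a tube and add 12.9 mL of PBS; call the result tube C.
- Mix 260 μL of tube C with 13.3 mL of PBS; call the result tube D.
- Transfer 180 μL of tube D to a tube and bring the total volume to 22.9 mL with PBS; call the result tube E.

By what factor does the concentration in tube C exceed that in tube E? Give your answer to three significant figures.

6.64 × 10^3

Step 1: 375 μL + 17.5 mL = 17875 μL total → factor 17875/375 = 47.667
Step 2: 160 μL brought to 1280 μL → factor 1280/160 = 8
Step 3: 65 μL + 12.9 mL = 12965 μL total → factor 12965/65 = 199.46
Step 4: 260 μL + 13.3 mL = 13560 μL total → factor 13560/260 = 52.154
Step 5: 180 μL brought to 22.9 mL → factor 22900/180 = 127.22
Dilution factor to tube C = 76061; to tube E = 5.0468 × 10^8
[tube C]/[tube E] = (factor to tube E)/(factor to tube C) = 5.0468 × 10^8/76061 = 6.64 × 10^3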